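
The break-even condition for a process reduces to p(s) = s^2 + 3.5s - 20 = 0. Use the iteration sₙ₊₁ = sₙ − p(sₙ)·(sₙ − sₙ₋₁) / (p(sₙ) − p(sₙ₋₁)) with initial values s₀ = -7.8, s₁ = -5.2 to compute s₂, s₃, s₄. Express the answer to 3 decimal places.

p(-7.8) = 13.54000, p(-5.2) = -11.16000
s₂ = -5.20000 − (-11.16000)·(-5.20000 − (-7.80000)) / (-11.16000 − 13.54000) = -5.20000 − (-29.01600)/(-24.70000) = -6.37474
p(-6.37474) = -1.67431
s₃ = -6.37474 − (-1.67431)·(-6.37474 − (-5.20000)) / (-1.67431 − (-11.16000)) = -6.37474 − (1.96687)/(9.48569) = -6.58209
p(-6.58209) = 0.28658
s₄ = -6.58209 − 0.28658·(-6.58209 − (-6.37474)) / (0.28658 − (-1.67431)) = -6.58209 − (-0.05942)/(1.96089) = -6.55178

-6.375, -6.582, -6.552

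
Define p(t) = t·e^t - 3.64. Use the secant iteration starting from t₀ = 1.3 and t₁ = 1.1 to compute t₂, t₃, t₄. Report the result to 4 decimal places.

p(1.3) = 1.130086, p(1.1) = -0.335417
t₂ = 1.100000 − (-0.335417)·(1.100000 − 1.300000) / (-0.335417 − 1.130086) = 1.100000 − (0.067083)/(-1.465503) = 1.145775
p(1.145775) = -0.036677
t₃ = 1.145775 − (-0.036677)·(1.145775 − 1.100000) / (-0.036677 − (-0.335417)) = 1.145775 − (-0.001679)/(0.298740) = 1.151395
p(1.151395) = 0.001404
t₄ = 1.151395 − 0.001404·(1.151395 − 1.145775) / (0.001404 − (-0.036677)) = 1.151395 − (0.000008)/(0.038081) = 1.151188

1.1458, 1.1514, 1.1512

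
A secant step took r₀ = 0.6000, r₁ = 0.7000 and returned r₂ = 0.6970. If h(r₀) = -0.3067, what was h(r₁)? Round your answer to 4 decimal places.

The secant line through (0.6000, -0.3067) and (0.7000, h(r₁)) crosses zero at r₂ = 0.6970.
So (0.6000, -0.3067), (0.7000, h(r₁)), (0.6970, 0) are collinear:
h(r₁) = -0.3067 · (0.7000 − 0.6970) / (0.6000 − 0.6970) = -0.3067 · (0.003000)/(-0.097000) = 0.009486

0.0095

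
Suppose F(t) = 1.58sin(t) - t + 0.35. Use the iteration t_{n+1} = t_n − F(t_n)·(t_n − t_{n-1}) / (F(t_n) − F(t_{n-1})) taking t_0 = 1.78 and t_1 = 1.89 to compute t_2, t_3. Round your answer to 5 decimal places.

F(1.78) = 0.1155506, F(1.89) = -0.0398127
t_2 = 1.8900000 − (-0.0398127)·(1.8900000 − 1.7800000) / (-0.0398127 − 0.1155506) = 1.8900000 − (-0.0043794)/(-0.1553634) = 1.8618119
F(1.8618119) = 0.0017538
t_3 = 1.8618119 − 0.0017538·(1.8618119 − 1.8900000) / (0.0017538 − (-0.0398127)) = 1.8618119 − (-0.0000494)/(0.0415665) = 1.8630012

1.86181, 1.86300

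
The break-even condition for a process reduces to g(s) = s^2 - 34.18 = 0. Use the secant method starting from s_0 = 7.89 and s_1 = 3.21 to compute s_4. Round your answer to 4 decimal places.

g(7.89) = 28.072100, g(3.21) = -23.875900
s_2 = 3.210000 − (-23.875900)·(3.210000 − 7.890000) / (-23.875900 − 28.072100) = 3.210000 − (111.739212)/(-51.948000) = 5.360982
g(5.360982) = -5.439872
s_3 = 5.360982 − (-5.439872)·(5.360982 − 3.210000) / (-5.439872 − (-23.875900)) = 5.360982 − (-11.701067)/(18.436028) = 5.995667
g(5.995667) = 1.768020
s_4 = 5.995667 − 1.768020·(5.995667 − 5.360982) / (1.768020 − (-5.439872)) = 5.995667 − (1.122136)/(7.207893) = 5.839985

5.8400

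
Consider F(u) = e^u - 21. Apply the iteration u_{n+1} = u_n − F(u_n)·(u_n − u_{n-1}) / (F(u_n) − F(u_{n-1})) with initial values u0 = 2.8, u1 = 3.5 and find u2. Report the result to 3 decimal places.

F(2.8) = -4.55535, F(3.5) = 12.11545
u2 = 3.50000 − 12.11545·(3.50000 − 2.80000) / (12.11545 − (-4.55535)) = 3.50000 − (8.48082)/(16.67081) = 2.99128

2.991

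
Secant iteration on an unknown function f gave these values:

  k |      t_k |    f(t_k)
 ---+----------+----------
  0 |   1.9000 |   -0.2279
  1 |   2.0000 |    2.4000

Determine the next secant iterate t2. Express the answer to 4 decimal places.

1.9087

t2 = 2.0000 − 2.4000·(2.0000 − 1.9000) / (2.4000 − (-0.2279))
   = 2.0000 − (0.240000)/(2.627900) = 1.908672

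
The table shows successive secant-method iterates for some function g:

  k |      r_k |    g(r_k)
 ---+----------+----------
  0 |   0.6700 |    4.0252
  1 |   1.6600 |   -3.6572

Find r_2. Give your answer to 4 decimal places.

1.1887

r_2 = 1.6600 − (-3.6572)·(1.6600 − 0.6700) / (-3.6572 − 4.0252)
   = 1.6600 − (-3.620628)/(-7.682400) = 1.188711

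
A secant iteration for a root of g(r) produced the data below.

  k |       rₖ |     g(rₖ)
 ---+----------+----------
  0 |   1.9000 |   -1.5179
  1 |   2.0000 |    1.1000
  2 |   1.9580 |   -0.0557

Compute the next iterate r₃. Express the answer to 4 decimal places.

r₃ = 1.9580 − (-0.0557)·(1.9580 − 2.0000) / (-0.0557 − 1.1000)
   = 1.9580 − (0.002339)/(-1.155700) = 1.960024

1.9600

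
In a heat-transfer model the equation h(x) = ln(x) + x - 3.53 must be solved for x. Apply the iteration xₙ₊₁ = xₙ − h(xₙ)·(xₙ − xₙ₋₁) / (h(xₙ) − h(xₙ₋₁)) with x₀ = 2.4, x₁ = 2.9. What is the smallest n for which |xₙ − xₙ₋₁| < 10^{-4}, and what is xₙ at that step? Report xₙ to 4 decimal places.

h(2.4) = -0.254531, h(2.9) = 0.434711
x₂ = 2.900000 − 0.434711·(0.500000)/(0.689242) = 2.584646;  |Δ| = 0.315354
h(2.584646) = 0.004234
x₃ = 2.584646 − 0.004234·(-0.315354)/(-0.430476) = 2.581544;  |Δ| = 0.003102
h(2.581544) = -0.000068
x₄ = 2.581544 − (-0.000068)·(-0.003102)/(-0.004303) = 2.581593;  |Δ| = 0.000049
|x₄ − x₃| = 0.000049 < 10^{-4}

n = 4, xₙ = 2.5816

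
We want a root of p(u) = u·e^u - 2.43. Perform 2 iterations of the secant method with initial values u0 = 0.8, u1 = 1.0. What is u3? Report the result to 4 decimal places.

p(0.8) = -0.649567, p(1.0) = 0.288282
u2 = 1.000000 − 0.288282·(1.000000 − 0.800000) / (0.288282 − (-0.649567)) = 1.000000 − (0.057656)/(0.937849) = 0.938523
p(0.938523) = -0.030946
u3 = 0.938523 − (-0.030946)·(0.938523 − 1.000000) / (-0.030946 − 0.288282) = 0.938523 − (0.001902)/(-0.319228) = 0.944482

0.9445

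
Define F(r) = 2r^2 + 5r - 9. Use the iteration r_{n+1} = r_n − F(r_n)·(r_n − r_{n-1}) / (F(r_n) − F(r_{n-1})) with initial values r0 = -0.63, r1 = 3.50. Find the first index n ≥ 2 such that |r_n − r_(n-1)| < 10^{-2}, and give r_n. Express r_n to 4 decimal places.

F(-0.63) = -11.356200, F(3.50) = 33.000000
r2 = 3.500000 − 33.000000·(4.130000)/(44.356200) = 0.427374;  |Δ| = 3.072626
F(0.427374) = -6.497831
r3 = 0.427374 − (-6.497831)·(-3.072626)/(-39.497831) = 0.932855;  |Δ| = 0.505481
F(0.932855) = -2.595286
r4 = 0.932855 − (-2.595286)·(0.505481)/(3.902545) = 1.269012;  |Δ| = 0.336157
F(1.269012) = 0.565845
r5 = 1.269012 − 0.565845·(0.336157)/(3.161130) = 1.208840;  |Δ| = 0.060172
F(1.208840) = -0.033213
r6 = 1.208840 − (-0.033213)·(-0.060172)/(-0.599058) = 1.212176;  |Δ| = 0.003336
|r6 − r5| = 0.003336 < 10^{-2}

n = 6, r_n = 1.2122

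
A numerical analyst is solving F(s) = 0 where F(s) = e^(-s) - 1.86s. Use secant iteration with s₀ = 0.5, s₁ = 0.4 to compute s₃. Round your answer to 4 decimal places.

0.3710

F(0.5) = -0.323469, F(0.4) = -0.073680
s₂ = 0.400000 − (-0.073680)·(0.400000 − 0.500000) / (-0.073680 − (-0.323469)) = 0.400000 − (0.007368)/(0.249789) = 0.370503
F(0.370503) = 0.001251
s₃ = 0.370503 − 0.001251·(0.370503 − 0.400000) / (0.001251 − (-0.073680)) = 0.370503 − (-0.000037)/(0.074931) = 0.370996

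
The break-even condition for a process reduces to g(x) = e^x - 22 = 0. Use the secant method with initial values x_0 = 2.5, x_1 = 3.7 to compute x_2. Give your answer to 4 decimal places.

g(2.5) = -9.817506, g(3.7) = 18.447304
x_2 = 3.700000 − 18.447304·(3.700000 − 2.500000) / (18.447304 − (-9.817506)) = 3.700000 − (22.136765)/(28.264810) = 2.916808

2.9168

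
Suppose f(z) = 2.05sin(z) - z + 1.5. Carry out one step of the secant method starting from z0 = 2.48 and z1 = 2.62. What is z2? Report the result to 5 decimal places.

2.58350

f(2.48) = 0.2794672, f(2.62) = -0.0985636
z2 = 2.6200000 − (-0.0985636)·(2.6200000 − 2.4800000) / (-0.0985636 − 0.2794672) = 2.6200000 − (-0.0137989)/(-0.3780309) = 2.5834979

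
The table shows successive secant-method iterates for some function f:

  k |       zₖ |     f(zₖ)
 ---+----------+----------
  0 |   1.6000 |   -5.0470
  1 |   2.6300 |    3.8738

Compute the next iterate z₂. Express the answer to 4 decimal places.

z₂ = 2.6300 − 3.8738·(2.6300 − 1.6000) / (3.8738 − (-5.0470))
   = 2.6300 − (3.990014)/(8.920800) = 2.182729

2.1827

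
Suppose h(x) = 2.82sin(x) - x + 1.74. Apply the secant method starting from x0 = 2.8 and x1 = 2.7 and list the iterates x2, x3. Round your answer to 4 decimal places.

h(2.8) = -0.115333, h(2.7) = 0.245211
x2 = 2.700000 − 0.245211·(2.700000 − 2.800000) / (0.245211 − (-0.115333)) = 2.700000 − (-0.024521)/(0.360545) = 2.768011
h(2.768011) = 0.001153
x3 = 2.768011 − 0.001153·(2.768011 − 2.700000) / (0.001153 − 0.245211) = 2.768011 − (0.000078)/(-0.244058) = 2.768333

2.7680, 2.7683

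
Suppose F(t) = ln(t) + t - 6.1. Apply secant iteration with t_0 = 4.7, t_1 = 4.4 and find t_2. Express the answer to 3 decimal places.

4.579

F(4.7) = 0.14756, F(4.4) = -0.21840
t_2 = 4.40000 − (-0.21840)·(4.40000 − 4.70000) / (-0.21840 − 0.14756) = 4.40000 − (0.06552)/(-0.36596) = 4.57903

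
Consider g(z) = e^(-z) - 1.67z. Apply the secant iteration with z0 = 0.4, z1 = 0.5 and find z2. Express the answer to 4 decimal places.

g(0.4) = 0.002320, g(0.5) = -0.228469
z2 = 0.500000 − (-0.228469)·(0.500000 − 0.400000) / (-0.228469 − 0.002320) = 0.500000 − (-0.022847)/(-0.230789) = 0.401005

0.4010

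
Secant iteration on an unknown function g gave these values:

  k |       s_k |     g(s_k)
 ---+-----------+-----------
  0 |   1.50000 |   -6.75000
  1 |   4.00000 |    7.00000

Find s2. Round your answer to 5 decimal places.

s2 = 4.00000 − 7.00000·(4.00000 − 1.50000) / (7.00000 − (-6.75000))
   = 4.00000 − (17.5000000)/(13.7500000) = 2.7272727

2.72727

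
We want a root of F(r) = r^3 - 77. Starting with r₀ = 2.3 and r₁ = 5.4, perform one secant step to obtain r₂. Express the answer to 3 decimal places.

3.683

F(2.3) = -64.83300, F(5.4) = 80.46400
r₂ = 5.40000 − 80.46400·(5.40000 − 2.30000) / (80.46400 − (-64.83300)) = 5.40000 − (249.43840)/(145.29700) = 3.68325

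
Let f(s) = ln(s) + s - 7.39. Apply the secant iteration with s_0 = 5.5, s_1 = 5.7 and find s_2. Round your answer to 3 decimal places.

5.657

f(5.5) = -0.18525, f(5.7) = 0.05047
s_2 = 5.70000 − 0.05047·(5.70000 − 5.50000) / (0.05047 − (-0.18525)) = 5.70000 − (0.01009)/(0.23572) = 5.65718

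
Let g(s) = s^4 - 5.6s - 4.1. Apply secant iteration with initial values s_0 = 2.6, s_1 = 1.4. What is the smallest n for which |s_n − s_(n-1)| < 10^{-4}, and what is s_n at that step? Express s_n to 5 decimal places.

n = 8, s_n = 1.97282

g(2.6) = 27.0376000, g(1.4) = -8.0984000
s_2 = 1.4000000 − (-8.0984000)·(-1.2000000)/(-35.1360000) = 1.6765847;  |Δ| = 0.2765847
g(1.6765847) = -5.5875117
s_3 = 1.6765847 − (-5.5875117)·(0.2765847)/(2.5108883) = 2.2920721;  |Δ| = 0.6154874
g(2.2920721) = 10.6646536
s_4 = 2.2920721 − 10.6646536·(0.6154874)/(16.2521653) = 1.8881899;  |Δ| = 0.4038822
g(1.8881899) = -1.9627759
s_5 = 1.8881899 − (-1.9627759)·(-0.4038822)/(-12.6274295) = 1.9509684;  |Δ| = 0.0627784
g(1.9509684) = -0.5376737
s_6 = 1.9509684 − (-0.5376737)·(0.0627784)/(1.4251022) = 1.9746539;  |Δ| = 0.0236855
g(1.9746539) = 0.0461517
s_7 = 1.9746539 − 0.0461517·(0.0236855)/(0.5838254) = 1.9727816;  |Δ| = 0.0018724
g(1.9727816) = -0.0009473
s_8 = 1.9727816 − (-0.0009473)·(-0.0018724)/(-0.0470990) = 1.9728192;  |Δ| = 0.0000377
|s_8 − s_7| = 0.0000377 < 10^{-4}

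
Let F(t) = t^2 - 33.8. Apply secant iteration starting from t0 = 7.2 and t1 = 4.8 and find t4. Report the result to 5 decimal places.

5.81366

F(7.2) = 18.0400000, F(4.8) = -10.7600000
t2 = 4.8000000 − (-10.7600000)·(4.8000000 − 7.2000000) / (-10.7600000 − 18.0400000) = 4.8000000 − (25.8240000)/(-28.8000000) = 5.6966667
F(5.6966667) = -1.3479889
t3 = 5.6966667 − (-1.3479889)·(5.6966667 − 4.8000000) / (-1.3479889 − (-10.7600000)) = 5.6966667 − (-1.2086967)/(9.4120111) = 5.8250873
F(5.8250873) = 0.1316424
t4 = 5.8250873 − 0.1316424·(5.8250873 − 5.6966667) / (0.1316424 − (-1.3479889)) = 5.8250873 − (0.0169056)/(1.4796313) = 5.8136618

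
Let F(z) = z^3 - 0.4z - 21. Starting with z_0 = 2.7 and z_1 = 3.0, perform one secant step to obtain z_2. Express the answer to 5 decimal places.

F(2.7) = -2.3970000, F(3.0) = 4.8000000
z_2 = 3.0000000 − 4.8000000·(3.0000000 − 2.7000000) / (4.8000000 − (-2.3970000)) = 3.0000000 − (1.4400000)/(7.1970000) = 2.7999166

2.79992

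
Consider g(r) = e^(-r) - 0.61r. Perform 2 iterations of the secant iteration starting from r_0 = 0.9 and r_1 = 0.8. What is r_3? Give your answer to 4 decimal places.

0.7638

g(0.9) = -0.142430, g(0.8) = -0.038671
r_2 = 0.800000 − (-0.038671)·(0.800000 − 0.900000) / (-0.038671 − (-0.142430)) = 0.800000 − (0.003867)/(0.103759) = 0.762730
g(0.762730) = 0.001126
r_3 = 0.762730 − 0.001126·(0.762730 − 0.800000) / (0.001126 − (-0.038671)) = 0.762730 − (-0.000042)/(0.039797) = 0.763785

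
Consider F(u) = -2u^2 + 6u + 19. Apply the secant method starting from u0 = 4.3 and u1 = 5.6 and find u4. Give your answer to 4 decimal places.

4.9279

F(4.3) = 7.820000, F(5.6) = -10.120000
u2 = 5.600000 − (-10.120000)·(5.600000 − 4.300000) / (-10.120000 − 7.820000) = 5.600000 − (-13.156000)/(-17.940000) = 4.866667
F(4.866667) = 0.831111
u3 = 4.866667 − 0.831111·(4.866667 − 5.600000) / (0.831111 − (-10.120000)) = 4.866667 − (-0.609481)/(10.951111) = 4.922321
F(4.922321) = 0.075432
u4 = 4.922321 − 0.075432·(4.922321 − 4.866667) / (0.075432 − 0.831111) = 4.922321 − (0.004198)/(-0.755679) = 4.927877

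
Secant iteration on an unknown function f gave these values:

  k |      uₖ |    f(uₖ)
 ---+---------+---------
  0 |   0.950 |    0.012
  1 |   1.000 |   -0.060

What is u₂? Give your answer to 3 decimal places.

u₂ = 1.000 − (-0.060)·(1.000 − 0.950) / (-0.060 − 0.012)
   = 1.000 − (-0.00300)/(-0.07200) = 0.95833

0.958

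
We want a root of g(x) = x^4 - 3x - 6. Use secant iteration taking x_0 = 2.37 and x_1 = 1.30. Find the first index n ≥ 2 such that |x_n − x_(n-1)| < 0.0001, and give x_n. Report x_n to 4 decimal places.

n = 8, x_n = 1.8426

g(2.37) = 18.439566, g(1.30) = -7.043900
x_2 = 1.300000 − (-7.043900)·(-1.070000)/(-25.483466) = 1.595759;  |Δ| = 0.295759
g(1.595759) = -4.302881
x_3 = 1.595759 − (-4.302881)·(0.295759)/(2.741019) = 2.060046;  |Δ| = 0.464286
g(2.060046) = 5.829598
x_4 = 2.060046 − 5.829598·(0.464286)/(10.132480) = 1.792924;  |Δ| = 0.267121
g(1.792924) = -1.045267
x_5 = 1.792924 − (-1.045267)·(-0.267121)/(-6.874865) = 1.833538;  |Δ| = 0.040614
g(1.833538) = -0.198505
x_6 = 1.833538 − (-0.198505)·(0.040614)/(0.846762) = 1.843059;  |Δ| = 0.009521
g(1.843059) = 0.009520
x_7 = 1.843059 − 0.009520·(0.009521)/(0.208025) = 1.842623;  |Δ| = 0.000436
g(1.842623) = -0.000080
x_8 = 1.842623 − (-0.000080)·(-0.000436)/(-0.009601) = 1.842627;  |Δ| = 0.000004
|x_8 − x_7| = 0.000004 < 0.0001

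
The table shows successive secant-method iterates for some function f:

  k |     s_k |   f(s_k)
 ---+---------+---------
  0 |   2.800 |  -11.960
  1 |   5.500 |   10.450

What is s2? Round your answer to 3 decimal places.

4.241

s2 = 5.500 − 10.450·(5.500 − 2.800) / (10.450 − (-11.960))
   = 5.500 − (28.21500)/(22.41000) = 4.24096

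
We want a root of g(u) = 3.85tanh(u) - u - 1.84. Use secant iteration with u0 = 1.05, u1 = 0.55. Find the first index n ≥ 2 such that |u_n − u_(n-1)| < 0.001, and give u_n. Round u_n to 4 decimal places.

n = 6, u_n = 0.8803

g(1.05) = 0.119954, g(0.55) = -0.462997
u2 = 0.550000 − (-0.462997)·(-0.500000)/(-0.582952) = 0.947115;  |Δ| = 0.397115
g(0.947115) = 0.056010
u3 = 0.947115 − 0.056010·(0.397115)/(0.519007) = 0.904259;  |Δ| = 0.042856
g(0.904259) = 0.021447
u4 = 0.904259 − 0.021447·(-0.042856)/(-0.034563) = 0.877665;  |Δ| = 0.026593
g(0.877665) = -0.002461
u5 = 0.877665 − (-0.002461)·(-0.026593)/(-0.023909) = 0.880403;  |Δ| = 0.002738
g(0.880403) = 0.000089
u6 = 0.880403 − 0.000089·(0.002738)/(0.002550) = 0.880308;  |Δ| = 0.000095
|u6 − u5| = 0.000095 < 0.001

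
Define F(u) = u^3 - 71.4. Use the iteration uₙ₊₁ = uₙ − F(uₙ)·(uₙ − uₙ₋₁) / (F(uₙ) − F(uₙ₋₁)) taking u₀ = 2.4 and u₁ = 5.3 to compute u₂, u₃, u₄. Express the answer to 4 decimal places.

F(2.4) = -57.576000, F(5.3) = 77.477000
u₂ = 5.300000 − 77.477000·(5.300000 − 2.400000) / (77.477000 − (-57.576000)) = 5.300000 − (224.683300)/(135.053000) = 3.636332
F(3.636332) = -23.317092
u₃ = 3.636332 − (-23.317092)·(3.636332 − 5.300000) / (-23.317092 − 77.477000) = 3.636332 − (38.791890)/(-100.794092) = 4.021195
F(4.021195) = -6.377233
u₄ = 4.021195 − (-6.377233)·(4.021195 − 3.636332) / (-6.377233 − (-23.317092)) = 4.021195 − (-2.454359)/(16.939859) = 4.166082

3.6363, 4.0212, 4.1661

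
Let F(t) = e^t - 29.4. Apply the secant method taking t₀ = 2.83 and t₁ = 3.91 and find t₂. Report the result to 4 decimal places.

3.2382

F(2.83) = -12.454539, F(3.91) = 20.498952
t₂ = 3.910000 − 20.498952·(3.910000 − 2.830000) / (20.498952 − (-12.454539)) = 3.910000 − (22.138868)/(32.953491) = 3.238178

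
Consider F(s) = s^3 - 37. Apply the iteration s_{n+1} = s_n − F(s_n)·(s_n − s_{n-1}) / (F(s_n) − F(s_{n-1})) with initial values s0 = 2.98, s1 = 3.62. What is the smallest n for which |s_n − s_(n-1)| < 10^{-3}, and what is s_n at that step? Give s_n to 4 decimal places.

n = 5, s_n = 3.3322

F(2.98) = -10.536408, F(3.62) = 10.437928
s2 = 3.620000 − 10.437928·(0.640000)/(20.974336) = 3.301502;  |Δ| = 0.318498
F(3.301502) = -1.013892
s3 = 3.301502 − (-1.013892)·(-0.318498)/(-11.451820) = 3.329701;  |Δ| = 0.028198
F(3.329701) = -0.083916
s4 = 3.329701 − (-0.083916)·(0.028198)/(0.929976) = 3.332245;  |Δ| = 0.002544
F(3.332245) = 0.000779
s5 = 3.332245 − 0.000779·(0.002544)/(0.084695) = 3.332222;  |Δ| = 0.000023
|s5 − s4| = 0.000023 < 10^{-3}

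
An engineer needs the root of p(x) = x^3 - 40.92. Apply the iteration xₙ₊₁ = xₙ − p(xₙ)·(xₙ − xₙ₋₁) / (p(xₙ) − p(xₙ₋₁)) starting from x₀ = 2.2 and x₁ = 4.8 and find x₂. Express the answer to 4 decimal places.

p(2.2) = -30.272000, p(4.8) = 69.672000
x₂ = 4.800000 − 69.672000·(4.800000 − 2.200000) / (69.672000 − (-30.272000)) = 4.800000 − (181.147200)/(99.944000) = 2.987513

2.9875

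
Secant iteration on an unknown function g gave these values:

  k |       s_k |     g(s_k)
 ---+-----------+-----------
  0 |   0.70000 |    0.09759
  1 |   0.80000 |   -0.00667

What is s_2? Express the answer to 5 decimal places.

0.79360

s_2 = 0.80000 − (-0.00667)·(0.80000 − 0.70000) / (-0.00667 − 0.09759)
   = 0.80000 − (-0.0006670)/(-0.1042600) = 0.7936025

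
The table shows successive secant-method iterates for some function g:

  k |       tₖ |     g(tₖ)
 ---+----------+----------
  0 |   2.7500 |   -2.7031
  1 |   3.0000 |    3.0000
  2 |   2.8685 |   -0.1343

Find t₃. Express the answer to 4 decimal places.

t₃ = 2.8685 − (-0.1343)·(2.8685 − 3.0000) / (-0.1343 − 3.0000)
   = 2.8685 − (0.017660)/(-3.134300) = 2.874135

2.8741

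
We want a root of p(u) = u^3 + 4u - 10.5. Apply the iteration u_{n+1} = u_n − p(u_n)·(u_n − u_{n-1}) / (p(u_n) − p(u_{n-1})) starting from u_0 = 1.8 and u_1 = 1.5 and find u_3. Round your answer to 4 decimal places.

1.6007

p(1.8) = 2.532000, p(1.5) = -1.125000
u_2 = 1.500000 − (-1.125000)·(1.500000 − 1.800000) / (-1.125000 − 2.532000) = 1.500000 − (0.337500)/(-3.657000) = 1.592289
p(1.592289) = -0.093782
u_3 = 1.592289 − (-0.093782)·(1.592289 − 1.500000) / (-0.093782 − (-1.125000)) = 1.592289 − (-0.008655)/(1.031218) = 1.600682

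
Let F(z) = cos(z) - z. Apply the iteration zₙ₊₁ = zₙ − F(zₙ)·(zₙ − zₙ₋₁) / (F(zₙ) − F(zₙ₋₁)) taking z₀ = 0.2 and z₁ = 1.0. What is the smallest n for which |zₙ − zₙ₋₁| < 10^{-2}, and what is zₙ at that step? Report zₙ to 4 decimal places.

n = 4, zₙ = 0.7391

F(0.2) = 0.780067, F(1.0) = -0.459698
z₂ = 1.000000 − (-0.459698)·(0.800000)/(-1.239764) = 0.703364;  |Δ| = 0.296636
F(0.703364) = 0.059306
z₃ = 0.703364 − 0.059306·(-0.296636)/(0.519004) = 0.737261;  |Δ| = 0.033896
F(0.737261) = 0.003052
z₄ = 0.737261 − 0.003052·(0.033896)/(-0.056254) = 0.739100;  |Δ| = 0.001839
|z₄ − z₃| = 0.001839 < 10^{-2}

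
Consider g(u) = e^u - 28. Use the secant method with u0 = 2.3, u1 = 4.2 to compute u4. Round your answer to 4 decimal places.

3.3718

g(2.3) = -18.025818, g(4.2) = 38.686331
u2 = 4.200000 − 38.686331·(4.200000 − 2.300000) / (38.686331 − (-18.025818)) = 4.200000 − (73.504029)/(56.712149) = 2.903910
g(2.903910) = -9.754648
u3 = 2.903910 − (-9.754648)·(2.903910 − 4.200000) / (-9.754648 − 38.686331) = 2.903910 − (12.642899)/(-48.440979) = 3.164906
g(3.164906) = -4.313476
u4 = 3.164906 − (-4.313476)·(3.164906 − 2.903910) / (-4.313476 − (-9.754648)) = 3.164906 − (-1.125800)/(5.441172) = 3.371810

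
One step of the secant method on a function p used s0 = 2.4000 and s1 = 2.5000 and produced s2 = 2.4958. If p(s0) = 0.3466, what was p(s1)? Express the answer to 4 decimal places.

-0.0152

The secant line through (2.4000, 0.3466) and (2.5000, p(s1)) crosses zero at s2 = 2.4958.
So (2.4000, 0.3466), (2.5000, p(s1)), (2.4958, 0) are collinear:
p(s1) = 0.3466 · (2.5000 − 2.4958) / (2.4000 − 2.4958) = 0.3466 · (0.004200)/(-0.095800) = -0.015195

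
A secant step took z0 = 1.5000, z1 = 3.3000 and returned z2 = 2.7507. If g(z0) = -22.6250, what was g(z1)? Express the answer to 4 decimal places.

The secant line through (1.5000, -22.6250) and (3.3000, g(z1)) crosses zero at z2 = 2.7507.
So (1.5000, -22.6250), (3.3000, g(z1)), (2.7507, 0) are collinear:
g(z1) = -22.6250 · (3.3000 − 2.7507) / (1.5000 − 2.7507) = -22.6250 · (0.549300)/(-1.250700) = 9.936765

9.9368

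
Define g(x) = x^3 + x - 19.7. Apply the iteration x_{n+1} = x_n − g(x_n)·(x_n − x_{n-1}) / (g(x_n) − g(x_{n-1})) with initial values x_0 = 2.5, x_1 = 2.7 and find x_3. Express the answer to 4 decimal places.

2.5773

g(2.5) = -1.575000, g(2.7) = 2.683000
x_2 = 2.700000 − 2.683000·(2.700000 − 2.500000) / (2.683000 − (-1.575000)) = 2.700000 − (0.536600)/(4.258000) = 2.573978
g(2.573978) = -0.072476
x_3 = 2.573978 − (-0.072476)·(2.573978 − 2.700000) / (-0.072476 − 2.683000) = 2.573978 − (0.009134)/(-2.755476) = 2.577293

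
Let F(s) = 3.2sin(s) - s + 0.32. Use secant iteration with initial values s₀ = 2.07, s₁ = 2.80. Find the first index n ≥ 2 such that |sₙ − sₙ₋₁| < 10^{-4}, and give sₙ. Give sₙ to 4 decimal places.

F(2.07) = 1.059485, F(2.80) = -1.408038
s₂ = 2.800000 − (-1.408038)·(0.730000)/(-2.467523) = 2.383441;  |Δ| = 0.416559
F(2.383441) = 0.136815
s₃ = 2.383441 − 0.136815·(-0.416559)/(1.544853) = 2.420333;  |Δ| = 0.036891
F(2.420333) = 0.012728
s₄ = 2.420333 − 0.012728·(0.036891)/(-0.124087) = 2.424117;  |Δ| = 0.003784
F(2.424117) = -0.000165
s₅ = 2.424117 − (-0.000165)·(0.003784)/(-0.012892) = 2.424068;  |Δ| = 0.000048
|s₅ − s₄| = 0.000048 < 10^{-4}

n = 5, sₙ = 2.4241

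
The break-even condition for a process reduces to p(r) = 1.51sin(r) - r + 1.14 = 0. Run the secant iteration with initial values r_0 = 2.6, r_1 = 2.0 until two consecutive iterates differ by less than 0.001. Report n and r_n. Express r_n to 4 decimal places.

n = 5, r_n = 2.2830

p(2.6) = -0.681593, p(2.0) = 0.513039
r_2 = 2.000000 − 0.513039·(-0.600000)/(1.194632) = 2.257672;  |Δ| = 0.257672
p(2.257672) = 0.049906
r_3 = 2.257672 − 0.049906·(0.257672)/(-0.463133) = 2.285439;  |Δ| = 0.027766
p(2.285439) = -0.004894
r_4 = 2.285439 − (-0.004894)·(0.027766)/(-0.054800) = 2.282959;  |Δ| = 0.002480
p(2.282959) = 0.000036
r_5 = 2.282959 − 0.000036·(-0.002480)/(0.004930) = 2.282977;  |Δ| = 0.000018
|r_5 − r_4| = 0.000018 < 0.001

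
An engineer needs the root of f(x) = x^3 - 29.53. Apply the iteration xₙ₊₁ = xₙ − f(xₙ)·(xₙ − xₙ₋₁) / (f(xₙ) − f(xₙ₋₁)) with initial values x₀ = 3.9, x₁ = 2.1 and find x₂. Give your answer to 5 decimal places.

2.82884

f(3.9) = 29.7890000, f(2.1) = -20.2690000
x₂ = 2.1000000 − (-20.2690000)·(2.1000000 − 3.9000000) / (-20.2690000 − 29.7890000) = 2.1000000 − (36.4842000)/(-50.0580000) = 2.8288385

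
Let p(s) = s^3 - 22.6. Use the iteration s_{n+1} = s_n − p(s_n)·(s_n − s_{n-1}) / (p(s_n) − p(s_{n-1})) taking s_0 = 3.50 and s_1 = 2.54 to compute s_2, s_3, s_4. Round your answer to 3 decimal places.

p(3.50) = 20.27500, p(2.54) = -6.21294
s_2 = 2.54000 − (-6.21294)·(2.54000 − 3.50000) / (-6.21294 − 20.27500) = 2.54000 − (5.96442)/(-26.48794) = 2.76517
p(2.76517) = -1.45694
s_3 = 2.76517 − (-1.45694)·(2.76517 − 2.54000) / (-1.45694 − (-6.21294)) = 2.76517 − (-0.32807)/(4.75600) = 2.83415
p(2.83415) = 0.16515
s_4 = 2.83415 − 0.16515·(2.83415 − 2.76517) / (0.16515 − (-1.45694)) = 2.83415 − (0.01139)/(1.62209) = 2.82713

2.765, 2.834, 2.827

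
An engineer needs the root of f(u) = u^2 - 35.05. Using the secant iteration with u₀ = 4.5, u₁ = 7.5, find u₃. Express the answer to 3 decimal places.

5.898

f(4.5) = -14.80000, f(7.5) = 21.20000
u₂ = 7.50000 − 21.20000·(7.50000 − 4.50000) / (21.20000 − (-14.80000)) = 7.50000 − (63.60000)/(36.00000) = 5.73333
f(5.73333) = -2.17889
u₃ = 5.73333 − (-2.17889)·(5.73333 − 7.50000) / (-2.17889 − 21.20000) = 5.73333 − (3.84937)/(-23.37889) = 5.89798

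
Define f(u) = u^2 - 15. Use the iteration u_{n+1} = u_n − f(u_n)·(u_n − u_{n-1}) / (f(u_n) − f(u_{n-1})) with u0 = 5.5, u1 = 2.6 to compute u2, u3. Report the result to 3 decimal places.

3.617, 3.925

f(5.5) = 15.25000, f(2.6) = -8.24000
u2 = 2.60000 − (-8.24000)·(2.60000 − 5.50000) / (-8.24000 − 15.25000) = 2.60000 − (23.89600)/(-23.49000) = 3.61728
f(3.61728) = -1.91526
u3 = 3.61728 − (-1.91526)·(3.61728 − 2.60000) / (-1.91526 − (-8.24000)) = 3.61728 − (-1.94836)/(6.32474) = 3.92534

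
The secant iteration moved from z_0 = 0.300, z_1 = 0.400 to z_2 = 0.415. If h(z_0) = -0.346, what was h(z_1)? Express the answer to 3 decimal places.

-0.045

The secant line through (0.300, -0.346) and (0.400, h(z_1)) crosses zero at z_2 = 0.415.
So (0.300, -0.346), (0.400, h(z_1)), (0.415, 0) are collinear:
h(z_1) = -0.346 · (0.400 − 0.415) / (0.300 − 0.415) = -0.346 · (-0.01500)/(-0.11500) = -0.04513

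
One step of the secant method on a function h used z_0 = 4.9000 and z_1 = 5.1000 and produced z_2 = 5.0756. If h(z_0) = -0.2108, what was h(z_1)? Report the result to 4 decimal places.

The secant line through (4.9000, -0.2108) and (5.1000, h(z_1)) crosses zero at z_2 = 5.0756.
So (4.9000, -0.2108), (5.1000, h(z_1)), (5.0756, 0) are collinear:
h(z_1) = -0.2108 · (5.1000 − 5.0756) / (4.9000 − 5.0756) = -0.2108 · (0.024400)/(-0.175600) = 0.029291

0.0293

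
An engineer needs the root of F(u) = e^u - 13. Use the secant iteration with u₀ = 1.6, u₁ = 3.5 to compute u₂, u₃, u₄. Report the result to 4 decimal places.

2.1429, 2.3899, 2.6058

F(1.6) = -8.046968, F(3.5) = 20.115452
u₂ = 3.500000 − 20.115452·(3.500000 − 1.600000) / (20.115452 − (-8.046968)) = 3.500000 − (38.219359)/(28.162420) = 2.142895
F(2.142895) = -4.475920
u₃ = 2.142895 − (-4.475920)·(2.142895 − 3.500000) / (-4.475920 − 20.115452) = 2.142895 − (6.074294)/(-24.591372) = 2.389904
F(2.389904) = -2.087552
u₄ = 2.389904 − (-2.087552)·(2.389904 − 2.142895) / (-2.087552 − (-4.475920)) = 2.389904 − (-0.515644)/(2.388369) = 2.605802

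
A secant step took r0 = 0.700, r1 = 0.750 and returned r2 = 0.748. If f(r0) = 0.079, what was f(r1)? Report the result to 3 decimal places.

-0.003

The secant line through (0.700, 0.079) and (0.750, f(r1)) crosses zero at r2 = 0.748.
So (0.700, 0.079), (0.750, f(r1)), (0.748, 0) are collinear:
f(r1) = 0.079 · (0.750 − 0.748) / (0.700 − 0.748) = 0.079 · (0.00200)/(-0.04800) = -0.00329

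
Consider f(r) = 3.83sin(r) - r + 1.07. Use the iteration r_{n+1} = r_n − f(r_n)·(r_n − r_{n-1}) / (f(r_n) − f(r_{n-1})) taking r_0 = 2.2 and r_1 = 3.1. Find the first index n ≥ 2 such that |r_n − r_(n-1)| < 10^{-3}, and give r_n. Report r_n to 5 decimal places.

n = 5, r_n = 2.70154

f(2.2) = 1.9665412, f(3.1) = -1.8707461
r_2 = 3.1000000 − (-1.8707461)·(0.9000000)/(-3.8372873) = 2.6612339;  |Δ| = 0.4387661
f(2.6612339) = 0.1785988
r_3 = 2.6612339 − 0.1785988·(-0.4387661)/(2.0493449) = 2.6994721;  |Δ| = 0.0382381
f(2.6994721) = 0.0092207
r_4 = 2.6994721 − 0.0092207·(0.0382381)/(-0.1693781) = 2.7015537;  |Δ| = 0.0020816
f(2.7015537) = -0.0000705
r_5 = 2.7015537 − (-0.0000705)·(0.0020816)/(-0.0092912) = 2.7015379;  |Δ| = 0.0000158
|r_5 − r_4| = 0.0000158 < 10^{-3}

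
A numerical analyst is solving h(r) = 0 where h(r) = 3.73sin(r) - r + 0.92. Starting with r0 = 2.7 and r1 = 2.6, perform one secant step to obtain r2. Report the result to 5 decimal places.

h(2.7) = -0.1858730, h(2.6) = 0.2428201
r2 = 2.6000000 − 0.2428201·(2.6000000 − 2.7000000) / (0.2428201 − (-0.1858730)) = 2.6000000 − (-0.0242820)/(0.4286932) = 2.6566419

2.65664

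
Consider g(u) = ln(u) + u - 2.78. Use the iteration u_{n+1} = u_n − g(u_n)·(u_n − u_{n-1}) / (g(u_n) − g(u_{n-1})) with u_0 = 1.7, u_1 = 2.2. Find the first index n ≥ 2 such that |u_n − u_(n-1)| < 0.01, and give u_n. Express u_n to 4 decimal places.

n = 3, u_n = 2.0581

g(1.7) = -0.549372, g(2.2) = 0.208457
u_2 = 2.200000 − 0.208457·(0.500000)/(0.757829) = 2.062464;  |Δ| = 0.137536
g(2.062464) = 0.006366
u_3 = 2.062464 − 0.006366·(-0.137536)/(-0.202092) = 2.058132;  |Δ| = 0.004332
|u_3 − u_2| = 0.004332 < 0.01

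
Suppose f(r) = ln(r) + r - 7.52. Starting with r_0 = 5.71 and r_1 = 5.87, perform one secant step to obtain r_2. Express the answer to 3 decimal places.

5.768

f(5.71) = -0.06778, f(5.87) = 0.11985
r_2 = 5.87000 − 0.11985·(5.87000 − 5.71000) / (0.11985 − (-0.06778)) = 5.87000 − (0.01918)/(0.18764) = 5.76780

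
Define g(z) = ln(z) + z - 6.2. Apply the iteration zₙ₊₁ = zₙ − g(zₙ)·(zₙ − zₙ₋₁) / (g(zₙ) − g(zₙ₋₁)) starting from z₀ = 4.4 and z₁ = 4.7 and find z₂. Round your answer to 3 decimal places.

g(4.4) = -0.31840, g(4.7) = 0.04756
z₂ = 4.70000 − 0.04756·(4.70000 − 4.40000) / (0.04756 − (-0.31840)) = 4.70000 − (0.01427)/(0.36596) = 4.66101

4.661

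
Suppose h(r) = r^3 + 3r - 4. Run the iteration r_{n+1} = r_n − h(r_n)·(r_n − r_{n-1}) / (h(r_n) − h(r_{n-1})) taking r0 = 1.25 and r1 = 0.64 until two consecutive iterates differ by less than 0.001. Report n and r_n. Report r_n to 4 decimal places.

h(1.25) = 1.703125, h(0.64) = -1.817856
r2 = 0.640000 − (-1.817856)·(-0.610000)/(-3.520981) = 0.954938;  |Δ| = 0.314938
h(0.954938) = -0.264369
r3 = 0.954938 − (-0.264369)·(0.314938)/(1.553487) = 1.008534;  |Δ| = 0.053596
h(1.008534) = 0.051423
r4 = 1.008534 − 0.051423·(0.053596)/(0.315793) = 0.999807;  |Δ| = 0.008727
h(0.999807) = -0.001160
r5 = 0.999807 − (-0.001160)·(-0.008727)/(-0.052584) = 0.999999;  |Δ| = 0.000193
|r5 − r4| = 0.000193 < 0.001

n = 5, r_n = 1.0000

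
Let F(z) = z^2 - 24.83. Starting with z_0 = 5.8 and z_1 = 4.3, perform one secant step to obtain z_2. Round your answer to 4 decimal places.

F(5.8) = 8.810000, F(4.3) = -6.340000
z_2 = 4.300000 − (-6.340000)·(4.300000 − 5.800000) / (-6.340000 − 8.810000) = 4.300000 − (9.510000)/(-15.150000) = 4.927723

4.9277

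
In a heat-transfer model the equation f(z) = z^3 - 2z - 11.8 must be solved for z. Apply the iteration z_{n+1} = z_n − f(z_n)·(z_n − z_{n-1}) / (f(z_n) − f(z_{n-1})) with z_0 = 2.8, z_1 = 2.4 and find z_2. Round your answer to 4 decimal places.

2.5515

f(2.8) = 4.552000, f(2.4) = -2.776000
z_2 = 2.400000 − (-2.776000)·(2.400000 − 2.800000) / (-2.776000 − 4.552000) = 2.400000 − (1.110400)/(-7.328000) = 2.551528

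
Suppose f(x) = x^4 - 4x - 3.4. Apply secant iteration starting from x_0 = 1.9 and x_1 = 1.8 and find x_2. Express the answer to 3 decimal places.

1.805

f(1.9) = 2.03210, f(1.8) = -0.10240
x_2 = 1.80000 − (-0.10240)·(1.80000 − 1.90000) / (-0.10240 − 2.03210) = 1.80000 − (0.01024)/(-2.13450) = 1.80480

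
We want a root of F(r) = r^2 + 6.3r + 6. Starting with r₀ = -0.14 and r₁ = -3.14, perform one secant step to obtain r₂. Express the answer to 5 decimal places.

F(-0.14) = 5.1376000, F(-3.14) = -3.9224000
r₂ = -3.1400000 − (-3.9224000)·(-3.1400000 − (-0.1400000)) / (-3.9224000 − 5.1376000) = -3.1400000 − (11.7672000)/(-9.0600000) = -1.8411921

-1.84119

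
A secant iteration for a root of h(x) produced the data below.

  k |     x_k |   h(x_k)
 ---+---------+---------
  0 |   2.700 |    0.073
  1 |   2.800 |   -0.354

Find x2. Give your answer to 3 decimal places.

x2 = 2.800 − (-0.354)·(2.800 − 2.700) / (-0.354 − 0.073)
   = 2.800 − (-0.03540)/(-0.42700) = 2.71710

2.717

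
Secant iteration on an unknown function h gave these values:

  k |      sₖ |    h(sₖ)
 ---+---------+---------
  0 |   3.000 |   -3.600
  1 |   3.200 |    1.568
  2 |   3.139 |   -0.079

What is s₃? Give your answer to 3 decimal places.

3.142

s₃ = 3.139 − (-0.079)·(3.139 − 3.200) / (-0.079 − 1.568)
   = 3.139 − (0.00482)/(-1.64700) = 3.14193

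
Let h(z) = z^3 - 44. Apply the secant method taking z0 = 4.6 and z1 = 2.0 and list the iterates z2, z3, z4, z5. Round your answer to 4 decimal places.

3.0477, 3.8572, 3.4845, 3.5263

h(4.6) = 53.336000, h(2.0) = -36.000000
z2 = 2.000000 − (-36.000000)·(2.000000 − 4.600000) / (-36.000000 − 53.336000) = 2.000000 − (93.600000)/(-89.336000) = 3.047730
h(3.047730) = -15.690680
z3 = 3.047730 − (-15.690680)·(3.047730 − 2.000000) / (-15.690680 − (-36.000000)) = 3.047730 − (-16.439595)/(20.309320) = 3.857191
h(3.857191) = 13.386969
z4 = 3.857191 − 13.386969·(3.857191 − 3.047730) / (13.386969 − (-15.690680)) = 3.857191 − (10.836224)/(29.077649) = 3.484525
h(3.484525) = -1.691178
z5 = 3.484525 − (-1.691178)·(3.484525 − 3.857191) / (-1.691178 − 13.386969) = 3.484525 − (0.630243)/(-15.078147) = 3.526324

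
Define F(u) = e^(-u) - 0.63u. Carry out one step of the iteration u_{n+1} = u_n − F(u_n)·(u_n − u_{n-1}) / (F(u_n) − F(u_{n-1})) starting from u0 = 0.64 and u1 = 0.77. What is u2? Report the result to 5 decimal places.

F(0.64) = 0.1240924, F(0.77) = -0.0220869
u2 = 0.7700000 − (-0.0220869)·(0.7700000 − 0.6400000) / (-0.0220869 − 0.1240924) = 0.7700000 − (-0.0028713)/(-0.1461794) = 0.7503577

0.75036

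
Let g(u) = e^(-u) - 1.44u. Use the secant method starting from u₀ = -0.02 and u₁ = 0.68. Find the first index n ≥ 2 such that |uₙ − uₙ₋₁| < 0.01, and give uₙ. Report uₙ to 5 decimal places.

g(-0.02) = 1.0490013, g(0.68) = -0.4725830
u₂ = 0.6800000 − (-0.4725830)·(0.7000000)/(-1.5215843) = 0.4625897;  |Δ| = 0.2174103
g(0.4625897) = -0.0364782
u₃ = 0.4625897 − (-0.0364782)·(-0.2174103)/(0.4361048) = 0.4444043;  |Δ| = 0.0181854
g(0.4444043) = 0.0012640
u₄ = 0.4444043 − 0.0012640·(-0.0181854)/(0.0377422) = 0.4450133;  |Δ| = 0.0006090
|u₄ − u₃| = 0.0006090 < 0.01

n = 4, uₙ = 0.44501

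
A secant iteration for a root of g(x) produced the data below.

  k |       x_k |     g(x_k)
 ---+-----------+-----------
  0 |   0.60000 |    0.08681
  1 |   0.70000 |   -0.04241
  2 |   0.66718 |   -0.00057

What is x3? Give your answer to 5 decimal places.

x3 = 0.66718 − (-0.00057)·(0.66718 − 0.70000) / (-0.00057 − (-0.04241))
   = 0.66718 − (0.0000187)/(0.0418400) = 0.6667329

0.66673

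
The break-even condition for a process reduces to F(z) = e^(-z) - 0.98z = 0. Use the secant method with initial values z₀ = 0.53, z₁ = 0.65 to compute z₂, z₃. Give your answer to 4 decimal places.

F(0.53) = 0.069205, F(0.65) = -0.114954
z₂ = 0.650000 − (-0.114954)·(0.650000 − 0.530000) / (-0.114954 − 0.069205) = 0.650000 − (-0.013795)/(-0.184159) = 0.575095
F(0.575095) = -0.000941
z₃ = 0.575095 − (-0.000941)·(0.575095 − 0.650000) / (-0.000941 − (-0.114954)) = 0.575095 − (0.000070)/(0.114013) = 0.574476

0.5751, 0.5745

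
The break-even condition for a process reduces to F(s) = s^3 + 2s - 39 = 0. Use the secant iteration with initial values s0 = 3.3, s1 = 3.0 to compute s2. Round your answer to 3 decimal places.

3.189

F(3.3) = 3.53700, F(3.0) = -6.00000
s2 = 3.00000 − (-6.00000)·(3.00000 − 3.30000) / (-6.00000 − 3.53700) = 3.00000 − (1.80000)/(-9.53700) = 3.18874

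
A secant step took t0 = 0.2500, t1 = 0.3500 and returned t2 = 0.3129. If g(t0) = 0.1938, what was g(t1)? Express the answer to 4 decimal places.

The secant line through (0.2500, 0.1938) and (0.3500, g(t1)) crosses zero at t2 = 0.3129.
So (0.2500, 0.1938), (0.3500, g(t1)), (0.3129, 0) are collinear:
g(t1) = 0.1938 · (0.3500 − 0.3129) / (0.2500 − 0.3129) = 0.1938 · (0.037100)/(-0.062900) = -0.114308

-0.1143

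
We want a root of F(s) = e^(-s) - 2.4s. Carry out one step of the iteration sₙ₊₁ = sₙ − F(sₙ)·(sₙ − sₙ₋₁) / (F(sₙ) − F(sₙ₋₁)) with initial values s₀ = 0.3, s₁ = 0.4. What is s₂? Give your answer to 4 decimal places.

F(0.3) = 0.020818, F(0.4) = -0.289680
s₂ = 0.400000 − (-0.289680)·(0.400000 − 0.300000) / (-0.289680 − 0.020818) = 0.400000 − (-0.028968)/(-0.310498) = 0.306705

0.3067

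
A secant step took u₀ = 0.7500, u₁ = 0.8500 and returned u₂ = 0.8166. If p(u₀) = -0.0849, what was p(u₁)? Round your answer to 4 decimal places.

0.0426

The secant line through (0.7500, -0.0849) and (0.8500, p(u₁)) crosses zero at u₂ = 0.8166.
So (0.7500, -0.0849), (0.8500, p(u₁)), (0.8166, 0) are collinear:
p(u₁) = -0.0849 · (0.8500 − 0.8166) / (0.7500 − 0.8166) = -0.0849 · (0.033400)/(-0.066600) = 0.042577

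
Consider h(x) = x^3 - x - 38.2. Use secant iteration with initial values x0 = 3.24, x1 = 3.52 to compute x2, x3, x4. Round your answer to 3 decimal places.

h(3.24) = -7.42778, h(3.52) = 1.89421
x2 = 3.52000 − 1.89421·(3.52000 − 3.24000) / (1.89421 − (-7.42778)) = 3.52000 − (0.53038)/(9.32198) = 3.46310
h(3.46310) = -0.12977
x3 = 3.46310 − (-0.12977)·(3.46310 − 3.52000) / (-0.12977 − 1.89421) = 3.46310 − (0.00738)/(-2.02398) = 3.46675
h(3.46675) = -0.00203
x4 = 3.46675 − (-0.00203)·(3.46675 − 3.46310) / (-0.00203 − (-0.12977)) = 3.46675 − (-0.00001)/(0.12774) = 3.46681

3.463, 3.467, 3.467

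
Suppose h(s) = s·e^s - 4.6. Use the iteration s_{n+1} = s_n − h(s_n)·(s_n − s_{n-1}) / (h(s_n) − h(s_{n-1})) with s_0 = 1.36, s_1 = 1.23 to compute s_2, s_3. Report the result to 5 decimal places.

1.27671, 1.27965

h(1.36) = 0.6988229, h(1.23) = -0.3918877
s_2 = 1.2300000 − (-0.3918877)·(1.2300000 − 1.3600000) / (-0.3918877 − 0.6988229) = 1.2300000 − (0.0509454)/(-1.0907106) = 1.2767084
h(1.2767084) = -0.0232292
s_3 = 1.2767084 − (-0.0232292)·(1.2767084 − 1.2300000) / (-0.0232292 − (-0.3918877)) = 1.2767084 − (-0.0010850)/(0.3686585) = 1.2796515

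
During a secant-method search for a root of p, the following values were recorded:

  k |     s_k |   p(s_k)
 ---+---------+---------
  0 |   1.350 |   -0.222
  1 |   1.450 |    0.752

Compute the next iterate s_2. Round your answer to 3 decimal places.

s_2 = 1.450 − 0.752·(1.450 − 1.350) / (0.752 − (-0.222))
   = 1.450 − (0.07520)/(0.97400) = 1.37279

1.373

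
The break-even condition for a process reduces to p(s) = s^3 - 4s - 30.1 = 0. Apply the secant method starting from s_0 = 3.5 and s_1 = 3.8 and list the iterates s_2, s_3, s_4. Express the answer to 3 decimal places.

3.534, 3.537, 3.537

p(3.5) = -1.22500, p(3.8) = 9.57200
s_2 = 3.80000 − 9.57200·(3.80000 − 3.50000) / (9.57200 − (-1.22500)) = 3.80000 − (2.87160)/(10.79700) = 3.53404
p(3.53404) = -0.09808
s_3 = 3.53404 − (-0.09808)·(3.53404 − 3.80000) / (-0.09808 − 9.57200) = 3.53404 − (0.02608)/(-9.67008) = 3.53673
p(3.53673) = -0.00772
s_4 = 3.53673 − (-0.00772)·(3.53673 − 3.53404) / (-0.00772 − (-0.09808)) = 3.53673 − (-0.00002)/(0.09036) = 3.53697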